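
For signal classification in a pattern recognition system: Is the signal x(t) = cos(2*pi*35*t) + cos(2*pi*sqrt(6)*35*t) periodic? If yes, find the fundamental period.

f1 = 35 Hz, f2 = 35*sqrt(6) Hz
Ratio f2/f1 = sqrt(6), which is irrational.
Since the frequency ratio is irrational, no common period exists.
The signal is not periodic.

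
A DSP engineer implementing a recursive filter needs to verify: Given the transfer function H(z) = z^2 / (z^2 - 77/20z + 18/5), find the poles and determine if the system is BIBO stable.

Poles are roots of the denominator: z^2 - 77/20z + 18/5 = 0.
Quadratic formula: z = [-(-77/20) +/- sqrt((-77/20)^2 - 4*(18/5))] / 2
Discriminant = 5929/400 - 72/5 = 169/400; sqrt = 13/20.
z = (77/20 +/- 13/20) / 2 => z = 9/4 or z = 8/5.
|p1| = 8/5, |p2| = 9/4.
For BIBO stability, all poles must lie inside the unit circle (|p| < 1).
System is UNSTABLE since at least one |p| >= 1.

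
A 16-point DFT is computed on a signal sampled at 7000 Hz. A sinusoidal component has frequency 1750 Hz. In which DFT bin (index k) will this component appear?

DFT frequency resolution = f_s/N = 7000/16 = 875/2 Hz
Bin index k = f_signal / resolution = 1750 / 875/2 = 4
The signal frequency 1750 Hz falls in DFT bin k = 4.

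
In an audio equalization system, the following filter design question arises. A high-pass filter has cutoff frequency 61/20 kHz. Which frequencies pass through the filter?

A high-pass filter passes all frequencies above the cutoff frequency 61/20 kHz and attenuates lower frequencies.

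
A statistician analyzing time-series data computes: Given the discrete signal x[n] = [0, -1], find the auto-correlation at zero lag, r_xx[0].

The auto-correlation at zero lag r_xx[0] equals the signal energy.
r_xx[0] = sum of x[n]^2 = 0^2 + (-1)^2
= 0 + 1 = 1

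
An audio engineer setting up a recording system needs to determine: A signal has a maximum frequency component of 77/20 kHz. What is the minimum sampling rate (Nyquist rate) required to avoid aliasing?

By the Nyquist-Shannon sampling theorem,
the minimum sampling rate (Nyquist rate) must be at least 2 * f_max.
Nyquist rate = 2 * 77/20 kHz = 77/10 kHz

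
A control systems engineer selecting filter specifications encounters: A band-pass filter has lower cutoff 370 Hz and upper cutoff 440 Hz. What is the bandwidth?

Bandwidth = f_high - f_low
= 440 Hz - 370 Hz = 70 Hz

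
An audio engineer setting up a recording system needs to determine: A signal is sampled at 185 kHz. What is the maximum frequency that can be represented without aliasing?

The maximum frequency that can be represented without aliasing
is the Nyquist frequency: f_max = f_s / 2 = 185 kHz / 2 = 185/2 kHz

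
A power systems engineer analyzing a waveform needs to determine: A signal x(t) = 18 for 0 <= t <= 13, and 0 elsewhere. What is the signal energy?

Energy = integral of |x(t)|^2 dt over the signal duration
= 18^2 * 13 = 324 * 13 = 4212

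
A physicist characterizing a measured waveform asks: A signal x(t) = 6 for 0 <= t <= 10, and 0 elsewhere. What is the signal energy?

Energy = integral of |x(t)|^2 dt over the signal duration
= 6^2 * 10 = 36 * 10 = 360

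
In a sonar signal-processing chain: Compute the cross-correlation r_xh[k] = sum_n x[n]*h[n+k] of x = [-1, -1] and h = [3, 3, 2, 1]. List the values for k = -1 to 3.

Both sequences indexed from 0 and zero outside their support.
Lags with overlap: k = -1 to 3.
  r_xh[-1] = x[1]*h[0] = -3
  r_xh[0] = x[0]*h[0] + x[1]*h[1] = -6
  r_xh[1] = x[0]*h[1] + x[1]*h[2] = -5
  r_xh[2] = x[0]*h[2] + x[1]*h[3] = -3
  r_xh[3] = x[0]*h[3] = -1
r_xh = [-3, -6, -5, -3, -1] (for k = -1, ..., 3)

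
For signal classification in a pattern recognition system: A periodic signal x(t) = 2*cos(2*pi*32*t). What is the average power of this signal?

Average power of A*cos(wt) is A^2/2.
P = 2^2 / 2 = 4/2 = 2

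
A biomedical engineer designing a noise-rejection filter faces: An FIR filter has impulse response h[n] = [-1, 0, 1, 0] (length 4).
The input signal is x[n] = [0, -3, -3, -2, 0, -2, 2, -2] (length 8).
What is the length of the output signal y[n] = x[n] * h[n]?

For linear convolution, the output length is:
len(y) = len(x) + len(h) - 1 = 8 + 4 - 1 = 11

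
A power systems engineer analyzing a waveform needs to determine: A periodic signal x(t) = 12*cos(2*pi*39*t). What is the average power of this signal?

Average power of A*cos(wt) is A^2/2.
P = 12^2 / 2 = 144/2 = 72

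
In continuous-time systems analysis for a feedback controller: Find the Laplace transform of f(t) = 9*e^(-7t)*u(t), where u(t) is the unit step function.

Standard Laplace transform pair:
e^(-at)*u(t) <-> 1/(s+a)
With a = 7: L{9*e^(-7t)*u(t)} = 9/(s+7), ROC: Re(s) > -7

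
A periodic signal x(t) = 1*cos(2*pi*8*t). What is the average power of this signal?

Average power of A*cos(wt) is A^2/2.
P = 1^2 / 2 = 1/2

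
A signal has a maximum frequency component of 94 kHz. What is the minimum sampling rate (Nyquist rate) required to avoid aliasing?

By the Nyquist-Shannon sampling theorem,
the minimum sampling rate (Nyquist rate) must be at least 2 * f_max.
Nyquist rate = 2 * 94 kHz = 188 kHz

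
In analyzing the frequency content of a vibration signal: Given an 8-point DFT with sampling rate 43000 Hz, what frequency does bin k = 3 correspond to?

The frequency of DFT bin k is: f_k = k * f_s / N
f_3 = 3 * 43000 / 8 = 16125 Hz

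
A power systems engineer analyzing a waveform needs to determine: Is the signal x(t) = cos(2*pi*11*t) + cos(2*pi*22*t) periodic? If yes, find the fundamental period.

f1 = 11 Hz, f2 = 22 Hz
Period T1 = 1/11, T2 = 1/22
Ratio T1/T2 = 22/11, which is rational.
The signal is periodic with fundamental period T = 1/GCD(11,22) = 1/11 s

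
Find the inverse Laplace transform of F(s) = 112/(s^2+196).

Standard pair: w/(s^2+w^2) <-> sin(wt)*u(t)
Recognize w^2 = 196, so w = 14; numerator 112 = 8*14.
f(t) = 8*sin(14t)*u(t)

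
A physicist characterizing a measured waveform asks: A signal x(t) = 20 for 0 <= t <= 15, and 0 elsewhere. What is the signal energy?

Energy = integral of |x(t)|^2 dt over the signal duration
= 20^2 * 15 = 400 * 15 = 6000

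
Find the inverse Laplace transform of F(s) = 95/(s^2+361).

Standard pair: w/(s^2+w^2) <-> sin(wt)*u(t)
Recognize w^2 = 361, so w = 19; numerator 95 = 5*19.
f(t) = 5*sin(19t)*u(t)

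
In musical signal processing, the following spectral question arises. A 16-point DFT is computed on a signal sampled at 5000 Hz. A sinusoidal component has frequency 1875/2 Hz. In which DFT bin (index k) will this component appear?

DFT frequency resolution = f_s/N = 5000/16 = 625/2 Hz
Bin index k = f_signal / resolution = 1875/2 / 625/2 = 3
The signal frequency 1875/2 Hz falls in DFT bin k = 3.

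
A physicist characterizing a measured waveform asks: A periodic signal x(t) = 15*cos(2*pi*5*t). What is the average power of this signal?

Average power of A*cos(wt) is A^2/2.
P = 15^2 / 2 = 225/2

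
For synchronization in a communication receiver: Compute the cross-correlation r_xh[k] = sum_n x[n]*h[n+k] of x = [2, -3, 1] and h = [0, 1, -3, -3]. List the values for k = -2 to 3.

Both sequences indexed from 0 and zero outside their support.
Lags with overlap: k = -2 to 3.
  r_xh[-2] = x[2]*h[0] = 0
  r_xh[-1] = x[1]*h[0] + x[2]*h[1] = 1
  r_xh[0] = x[0]*h[0] + x[1]*h[1] + x[2]*h[2] = -6
  r_xh[1] = x[0]*h[1] + x[1]*h[2] + x[2]*h[3] = 8
  r_xh[2] = x[0]*h[2] + x[1]*h[3] = 3
  r_xh[3] = x[0]*h[3] = -6
r_xh = [0, 1, -6, 8, 3, -6] (for k = -2, ..., 3)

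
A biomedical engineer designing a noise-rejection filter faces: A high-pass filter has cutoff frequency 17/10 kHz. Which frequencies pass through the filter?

A high-pass filter passes all frequencies above the cutoff frequency 17/10 kHz and attenuates lower frequencies.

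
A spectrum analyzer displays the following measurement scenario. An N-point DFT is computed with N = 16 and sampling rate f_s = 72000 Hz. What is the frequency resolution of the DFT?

DFT frequency resolution = f_s / N
= 72000 / 16 = 4500 Hz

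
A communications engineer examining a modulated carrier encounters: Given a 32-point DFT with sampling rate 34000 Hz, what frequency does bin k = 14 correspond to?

The frequency of DFT bin k is: f_k = k * f_s / N
f_14 = 14 * 34000 / 32 = 14875 Hz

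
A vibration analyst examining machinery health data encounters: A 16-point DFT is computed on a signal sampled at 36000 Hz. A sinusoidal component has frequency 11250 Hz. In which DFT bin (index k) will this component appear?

DFT frequency resolution = f_s/N = 36000/16 = 2250 Hz
Bin index k = f_signal / resolution = 11250 / 2250 = 5
The signal frequency 11250 Hz falls in DFT bin k = 5.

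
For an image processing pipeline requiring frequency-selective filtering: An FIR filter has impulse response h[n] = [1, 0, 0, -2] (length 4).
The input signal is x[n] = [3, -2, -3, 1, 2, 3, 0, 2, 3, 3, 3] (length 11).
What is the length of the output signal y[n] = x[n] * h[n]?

For linear convolution, the output length is:
len(y) = len(x) + len(h) - 1 = 11 + 4 - 1 = 14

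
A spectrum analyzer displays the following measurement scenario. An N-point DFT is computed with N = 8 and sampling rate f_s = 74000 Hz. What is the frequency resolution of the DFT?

DFT frequency resolution = f_s / N
= 74000 / 8 = 9250 Hz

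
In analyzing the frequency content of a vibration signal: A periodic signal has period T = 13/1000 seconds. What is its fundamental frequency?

The fundamental frequency is the reciprocal of the period.
f = 1/T = 1/(13/1000) = 1000/13 Hz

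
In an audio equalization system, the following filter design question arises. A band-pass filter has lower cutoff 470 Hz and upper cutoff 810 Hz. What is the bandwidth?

Bandwidth = f_high - f_low
= 810 Hz - 470 Hz = 340 Hz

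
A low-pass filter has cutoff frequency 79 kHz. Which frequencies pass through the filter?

A low-pass filter passes all frequencies below the cutoff frequency 79 kHz and attenuates higher frequencies.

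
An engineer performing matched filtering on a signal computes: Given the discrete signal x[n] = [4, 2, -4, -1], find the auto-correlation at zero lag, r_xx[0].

The auto-correlation at zero lag r_xx[0] equals the signal energy.
r_xx[0] = sum of x[n]^2 = 4^2 + 2^2 + (-4)^2 + (-1)^2
= 16 + 4 + 16 + 1 = 37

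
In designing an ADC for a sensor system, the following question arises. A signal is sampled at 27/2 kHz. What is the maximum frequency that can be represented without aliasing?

The maximum frequency that can be represented without aliasing
is the Nyquist frequency: f_max = f_s / 2 = 27/2 kHz / 2 = 27/4 kHz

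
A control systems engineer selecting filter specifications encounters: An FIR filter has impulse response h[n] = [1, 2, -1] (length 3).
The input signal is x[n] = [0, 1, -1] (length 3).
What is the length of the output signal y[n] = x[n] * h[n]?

For linear convolution, the output length is:
len(y) = len(x) + len(h) - 1 = 3 + 3 - 1 = 5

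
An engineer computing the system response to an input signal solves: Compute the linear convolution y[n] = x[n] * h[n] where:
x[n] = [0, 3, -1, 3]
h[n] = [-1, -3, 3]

y[n] = sum_k x[k]*h[n-k]. Output length = len(x) + len(h) - 1 = 4 + 3 - 1 = 6.
y[0] = 0*-1 = 0
y[1] = 3*-1 + 0*-3 = -3
y[2] = -1*-1 + 3*-3 + 0*3 = -8
y[3] = 3*-1 + -1*-3 + 3*3 = 9
y[4] = 3*-3 + -1*3 = -12
y[5] = 3*3 = 9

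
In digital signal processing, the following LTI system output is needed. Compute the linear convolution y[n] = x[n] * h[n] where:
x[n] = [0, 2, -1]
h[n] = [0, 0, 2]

y[n] = sum_k x[k]*h[n-k]. Output length = len(x) + len(h) - 1 = 3 + 3 - 1 = 5.
y[0] = 0*0 = 0
y[1] = 2*0 + 0*0 = 0
y[2] = -1*0 + 2*0 + 0*2 = 0
y[3] = -1*0 + 2*2 = 4
y[4] = -1*2 = -2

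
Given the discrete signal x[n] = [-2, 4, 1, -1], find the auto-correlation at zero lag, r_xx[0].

The auto-correlation at zero lag r_xx[0] equals the signal energy.
r_xx[0] = sum of x[n]^2 = (-2)^2 + 4^2 + 1^2 + (-1)^2
= 4 + 16 + 1 + 1 = 22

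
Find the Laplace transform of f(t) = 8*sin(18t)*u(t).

Standard pair: sin(wt)*u(t) <-> w/(s^2+w^2)
With w = 18: L{8*sin(18t)*u(t)} = 144/(s^2+324)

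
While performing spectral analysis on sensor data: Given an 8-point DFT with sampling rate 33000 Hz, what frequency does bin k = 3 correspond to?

The frequency of DFT bin k is: f_k = k * f_s / N
f_3 = 3 * 33000 / 8 = 12375 Hz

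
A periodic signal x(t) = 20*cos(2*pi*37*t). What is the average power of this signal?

Average power of A*cos(wt) is A^2/2.
P = 20^2 / 2 = 400/2 = 200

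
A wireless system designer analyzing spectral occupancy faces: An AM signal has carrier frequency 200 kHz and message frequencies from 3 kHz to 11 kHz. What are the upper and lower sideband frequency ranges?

Upper sideband (USB) = fc + [fm_low, fm_high] = 200 + [3, 11] = [203, 211] kHz
Lower sideband (LSB) = fc - [fm_high, fm_low] = 200 - [11, 3] = [189, 197] kHz
Total occupied spectrum: 189 kHz to 211 kHz (plus carrier at 200 kHz)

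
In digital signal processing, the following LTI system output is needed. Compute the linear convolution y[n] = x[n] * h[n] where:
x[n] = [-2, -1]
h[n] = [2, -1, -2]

y[n] = sum_k x[k]*h[n-k]. Output length = len(x) + len(h) - 1 = 2 + 3 - 1 = 4.
y[0] = -2*2 = -4
y[1] = -1*2 + -2*-1 = 0
y[2] = -1*-1 + -2*-2 = 5
y[3] = -1*-2 = 2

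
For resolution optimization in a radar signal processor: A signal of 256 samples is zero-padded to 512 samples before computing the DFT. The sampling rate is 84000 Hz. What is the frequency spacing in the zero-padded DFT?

Original DFT: N = 256, resolution = f_s/N = 84000/256 = 2625/8 Hz
Zero-padded DFT: N = 512, resolution = f_s/N = 84000/512 = 2625/16 Hz
Zero-padding interpolates the spectrum (finer frequency grid)
but does NOT improve the true spectral resolution (ability to resolve close frequencies).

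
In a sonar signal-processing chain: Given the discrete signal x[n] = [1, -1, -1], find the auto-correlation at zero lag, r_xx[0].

The auto-correlation at zero lag r_xx[0] equals the signal energy.
r_xx[0] = sum of x[n]^2 = 1^2 + (-1)^2 + (-1)^2
= 1 + 1 + 1 = 3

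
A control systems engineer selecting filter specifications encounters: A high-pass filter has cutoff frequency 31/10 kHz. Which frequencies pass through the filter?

A high-pass filter passes all frequencies above the cutoff frequency 31/10 kHz and attenuates lower frequencies.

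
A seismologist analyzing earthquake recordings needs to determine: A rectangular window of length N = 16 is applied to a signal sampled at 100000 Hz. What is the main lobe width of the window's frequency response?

For a rectangular window of length N,
the main lobe width in frequency is 2*f_s/N.
= 2*100000/16 = 12500 Hz
This determines the minimum frequency separation for resolving two sinusoids.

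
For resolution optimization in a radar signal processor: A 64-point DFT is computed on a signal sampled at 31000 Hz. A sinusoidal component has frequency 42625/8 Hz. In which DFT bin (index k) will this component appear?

DFT frequency resolution = f_s/N = 31000/64 = 3875/8 Hz
Bin index k = f_signal / resolution = 42625/8 / 3875/8 = 11
The signal frequency 42625/8 Hz falls in DFT bin k = 11.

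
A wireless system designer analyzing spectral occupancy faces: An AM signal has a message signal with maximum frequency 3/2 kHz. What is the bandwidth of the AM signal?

In AM (double-sideband), the bandwidth is twice the message frequency.
BW = 2 * f_m = 2 * 3/2 kHz = 3 kHz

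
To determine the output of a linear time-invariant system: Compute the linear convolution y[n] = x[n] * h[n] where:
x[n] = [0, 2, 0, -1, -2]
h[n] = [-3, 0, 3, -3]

y[n] = sum_k x[k]*h[n-k]. Output length = len(x) + len(h) - 1 = 5 + 4 - 1 = 8.
y[0] = 0*-3 = 0
y[1] = 2*-3 + 0*0 = -6
y[2] = 0*-3 + 2*0 + 0*3 = 0
y[3] = -1*-3 + 0*0 + 2*3 + 0*-3 = 9
y[4] = -2*-3 + -1*0 + 0*3 + 2*-3 = 0
y[5] = -2*0 + -1*3 + 0*-3 = -3
y[6] = -2*3 + -1*-3 = -3
y[7] = -2*-3 = 6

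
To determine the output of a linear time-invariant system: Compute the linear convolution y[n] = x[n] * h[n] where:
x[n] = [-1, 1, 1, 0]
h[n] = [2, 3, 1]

y[n] = sum_k x[k]*h[n-k]. Output length = len(x) + len(h) - 1 = 4 + 3 - 1 = 6.
y[0] = -1*2 = -2
y[1] = 1*2 + -1*3 = -1
y[2] = 1*2 + 1*3 + -1*1 = 4
y[3] = 0*2 + 1*3 + 1*1 = 4
y[4] = 0*3 + 1*1 = 1
y[5] = 0*1 = 0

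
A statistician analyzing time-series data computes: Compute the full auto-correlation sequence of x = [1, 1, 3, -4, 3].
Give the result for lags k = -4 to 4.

r_xx[k] = sum_m x[m]*x[m+k], indexed from 0, for k = -4 to 4:
  r_xx[-4] = x[4]*x[0] = 3
  r_xx[-3] = x[3]*x[0] + x[4]*x[1] = -1
  r_xx[-2] = x[2]*x[0] + x[3]*x[1] + x[4]*x[2] = 8
  r_xx[-1] = x[1]*x[0] + x[2]*x[1] + x[3]*x[2] + x[4]*x[3] = -20
  r_xx[0] = x[0]*x[0] + x[1]*x[1] + x[2]*x[2] + x[3]*x[3] + x[4]*x[4] = 36
  r_xx[1] = x[0]*x[1] + x[1]*x[2] + x[2]*x[3] + x[3]*x[4] = -20
  r_xx[2] = x[0]*x[2] + x[1]*x[3] + x[2]*x[4] = 8
  r_xx[3] = x[0]*x[3] + x[1]*x[4] = -1
  r_xx[4] = x[0]*x[4] = 3
r_xx = [3, -1, 8, -20, 36, -20, 8, -1, 3]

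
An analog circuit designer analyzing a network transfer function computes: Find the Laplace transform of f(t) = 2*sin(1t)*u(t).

Standard pair: sin(wt)*u(t) <-> w/(s^2+w^2)
With w = 1: L{2*sin(1t)*u(t)} = 2/(s^2+1)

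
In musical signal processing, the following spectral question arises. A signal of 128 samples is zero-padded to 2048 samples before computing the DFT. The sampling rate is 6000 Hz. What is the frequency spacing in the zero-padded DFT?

Original DFT: N = 128, resolution = f_s/N = 6000/128 = 375/8 Hz
Zero-padded DFT: N = 2048, resolution = f_s/N = 6000/2048 = 375/128 Hz
Zero-padding interpolates the spectrum (finer frequency grid)
but does NOT improve the true spectral resolution (ability to resolve close frequencies).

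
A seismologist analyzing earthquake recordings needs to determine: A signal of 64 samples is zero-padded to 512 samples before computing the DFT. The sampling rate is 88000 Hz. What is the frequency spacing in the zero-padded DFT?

Original DFT: N = 64, resolution = f_s/N = 88000/64 = 1375 Hz
Zero-padded DFT: N = 512, resolution = f_s/N = 88000/512 = 1375/8 Hz
Zero-padding interpolates the spectrum (finer frequency grid)
but does NOT improve the true spectral resolution (ability to resolve close frequencies).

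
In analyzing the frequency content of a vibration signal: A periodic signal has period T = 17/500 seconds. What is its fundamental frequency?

The fundamental frequency is the reciprocal of the period.
f = 1/T = 1/(17/500) = 500/17 Hz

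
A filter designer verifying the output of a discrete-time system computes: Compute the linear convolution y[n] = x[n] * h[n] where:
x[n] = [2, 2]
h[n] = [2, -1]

y[n] = sum_k x[k]*h[n-k]. Output length = len(x) + len(h) - 1 = 2 + 2 - 1 = 3.
y[0] = 2*2 = 4
y[1] = 2*2 + 2*-1 = 2
y[2] = 2*-1 = -2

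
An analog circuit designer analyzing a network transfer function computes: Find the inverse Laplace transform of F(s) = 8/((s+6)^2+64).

Standard pair: w/((s+a)^2+w^2) <-> e^(-at)*sin(wt)*u(t)
With a=6, w=8: f(t) = e^(-6t)*sin(8t)*u(t)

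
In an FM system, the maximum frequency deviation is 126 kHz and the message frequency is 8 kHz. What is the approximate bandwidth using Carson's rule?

Carson's rule: BW = 2*(delta_f + f_m)
= 2*(126 + 8) kHz = 268 kHz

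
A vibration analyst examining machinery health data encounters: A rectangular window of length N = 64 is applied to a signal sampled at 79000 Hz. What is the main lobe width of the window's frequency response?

For a rectangular window of length N,
the main lobe width in frequency is 2*f_s/N.
= 2*79000/64 = 9875/4 Hz
This determines the minimum frequency separation for resolving two sinusoids.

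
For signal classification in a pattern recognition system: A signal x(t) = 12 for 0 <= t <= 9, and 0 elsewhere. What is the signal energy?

Energy = integral of |x(t)|^2 dt over the signal duration
= 12^2 * 9 = 144 * 9 = 1296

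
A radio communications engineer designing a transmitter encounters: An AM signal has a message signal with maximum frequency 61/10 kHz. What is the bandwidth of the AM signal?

In AM (double-sideband), the bandwidth is twice the message frequency.
BW = 2 * f_m = 2 * 61/10 kHz = 61/5 kHz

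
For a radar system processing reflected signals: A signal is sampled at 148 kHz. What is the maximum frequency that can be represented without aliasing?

The maximum frequency that can be represented without aliasing
is the Nyquist frequency: f_max = f_s / 2 = 148 kHz / 2 = 74 kHz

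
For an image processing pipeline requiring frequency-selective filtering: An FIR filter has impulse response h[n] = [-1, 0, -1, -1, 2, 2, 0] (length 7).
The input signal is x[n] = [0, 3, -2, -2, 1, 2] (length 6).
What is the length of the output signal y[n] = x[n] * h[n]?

For linear convolution, the output length is:
len(y) = len(x) + len(h) - 1 = 6 + 7 - 1 = 12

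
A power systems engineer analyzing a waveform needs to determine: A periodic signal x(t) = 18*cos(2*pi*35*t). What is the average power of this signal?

Average power of A*cos(wt) is A^2/2.
P = 18^2 / 2 = 324/2 = 162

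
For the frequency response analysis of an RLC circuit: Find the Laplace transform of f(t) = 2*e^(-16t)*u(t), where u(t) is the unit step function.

Standard Laplace transform pair:
e^(-at)*u(t) <-> 1/(s+a)
With a = 16: L{2*e^(-16t)*u(t)} = 2/(s+16), ROC: Re(s) > -16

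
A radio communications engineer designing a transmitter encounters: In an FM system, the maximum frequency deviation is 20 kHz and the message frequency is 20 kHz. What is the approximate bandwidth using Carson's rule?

Carson's rule: BW = 2*(delta_f + f_m)
= 2*(20 + 20) kHz = 80 kHz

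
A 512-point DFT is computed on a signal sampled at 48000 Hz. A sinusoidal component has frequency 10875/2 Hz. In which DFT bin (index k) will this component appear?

DFT frequency resolution = f_s/N = 48000/512 = 375/4 Hz
Bin index k = f_signal / resolution = 10875/2 / 375/4 = 58
The signal frequency 10875/2 Hz falls in DFT bin k = 58.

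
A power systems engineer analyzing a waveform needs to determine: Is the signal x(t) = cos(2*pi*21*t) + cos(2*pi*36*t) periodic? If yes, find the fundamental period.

f1 = 21 Hz, f2 = 36 Hz
Period T1 = 1/21, T2 = 1/36
Ratio T1/T2 = 36/21, which is rational.
The signal is periodic with fundamental period T = 1/GCD(21,36) = 1/3 s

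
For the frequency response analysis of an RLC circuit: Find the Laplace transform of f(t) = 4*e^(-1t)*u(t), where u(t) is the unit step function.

Standard Laplace transform pair:
e^(-at)*u(t) <-> 1/(s+a)
With a = 1: L{4*e^(-1t)*u(t)} = 4/(s+1), ROC: Re(s) > -1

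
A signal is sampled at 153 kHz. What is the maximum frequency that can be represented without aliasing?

The maximum frequency that can be represented without aliasing
is the Nyquist frequency: f_max = f_s / 2 = 153 kHz / 2 = 153/2 kHz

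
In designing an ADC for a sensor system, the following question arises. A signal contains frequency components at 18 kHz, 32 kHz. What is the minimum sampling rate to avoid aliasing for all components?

The highest frequency component is f_max = 32 kHz.
Nyquist rate = 2 * f_max = 2 * 32 kHz = 64 kHz.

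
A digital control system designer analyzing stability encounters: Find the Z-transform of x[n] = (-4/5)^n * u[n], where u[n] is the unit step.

The Z-transform of a^n * u[n] is z/(z-a) for |z| > |a|.
Here a = -4/5, so X(z) = z/(z - (-4/5)) = 5z/(5z + 4)
ROC: |z| > 4/5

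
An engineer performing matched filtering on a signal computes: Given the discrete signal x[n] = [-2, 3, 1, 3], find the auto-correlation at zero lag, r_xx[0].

The auto-correlation at zero lag r_xx[0] equals the signal energy.
r_xx[0] = sum of x[n]^2 = (-2)^2 + 3^2 + 1^2 + 3^2
= 4 + 9 + 1 + 9 = 23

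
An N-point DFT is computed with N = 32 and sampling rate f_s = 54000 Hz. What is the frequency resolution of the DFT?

DFT frequency resolution = f_s / N
= 54000 / 32 = 3375/2 Hz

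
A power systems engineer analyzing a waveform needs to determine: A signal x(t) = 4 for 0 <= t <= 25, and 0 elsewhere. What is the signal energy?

Energy = integral of |x(t)|^2 dt over the signal duration
= 4^2 * 25 = 16 * 25 = 400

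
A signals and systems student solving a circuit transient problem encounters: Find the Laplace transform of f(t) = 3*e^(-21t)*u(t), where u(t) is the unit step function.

Standard Laplace transform pair:
e^(-at)*u(t) <-> 1/(s+a)
With a = 21: L{3*e^(-21t)*u(t)} = 3/(s+21), ROC: Re(s) > -21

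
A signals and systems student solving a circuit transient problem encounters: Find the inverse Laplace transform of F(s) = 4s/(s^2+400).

Standard pair: s/(s^2+w^2) <-> cos(wt)*u(t)
With k=4, w=20: f(t) = 4*cos(20t)*u(t)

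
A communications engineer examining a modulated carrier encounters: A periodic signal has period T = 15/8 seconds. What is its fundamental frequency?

The fundamental frequency is the reciprocal of the period.
f = 1/T = 1/(15/8) = 8/15 Hz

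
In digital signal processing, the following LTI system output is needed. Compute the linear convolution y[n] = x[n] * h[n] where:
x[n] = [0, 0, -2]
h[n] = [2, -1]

y[n] = sum_k x[k]*h[n-k]. Output length = len(x) + len(h) - 1 = 3 + 2 - 1 = 4.
y[0] = 0*2 = 0
y[1] = 0*2 + 0*-1 = 0
y[2] = -2*2 + 0*-1 = -4
y[3] = -2*-1 = 2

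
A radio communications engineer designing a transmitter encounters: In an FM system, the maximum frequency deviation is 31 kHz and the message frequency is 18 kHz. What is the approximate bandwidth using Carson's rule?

Carson's rule: BW = 2*(delta_f + f_m)
= 2*(31 + 18) kHz = 98 kHz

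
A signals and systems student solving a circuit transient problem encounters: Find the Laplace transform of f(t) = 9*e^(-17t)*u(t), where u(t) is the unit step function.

Standard Laplace transform pair:
e^(-at)*u(t) <-> 1/(s+a)
With a = 17: L{9*e^(-17t)*u(t)} = 9/(s+17), ROC: Re(s) > -17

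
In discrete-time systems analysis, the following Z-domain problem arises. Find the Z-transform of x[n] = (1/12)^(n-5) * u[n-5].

Time-shifting property: if X(z) = Z{x[n]}, then Z{x[n-d]} = z^(-d) * X(z)
X(z) = z/(z - 1/12) for x[n] = (1/12)^n * u[n]
Z{x[n-5]} = z^(-5) * z/(z - 1/12) = z^(-4)/(z - 1/12)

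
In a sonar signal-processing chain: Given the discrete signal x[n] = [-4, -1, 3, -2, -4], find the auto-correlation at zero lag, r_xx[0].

The auto-correlation at zero lag r_xx[0] equals the signal energy.
r_xx[0] = sum of x[n]^2 = (-4)^2 + (-1)^2 + 3^2 + (-2)^2 + (-4)^2
= 16 + 1 + 9 + 4 + 16 = 46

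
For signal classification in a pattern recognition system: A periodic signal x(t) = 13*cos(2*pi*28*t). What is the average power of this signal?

Average power of A*cos(wt) is A^2/2.
P = 13^2 / 2 = 169/2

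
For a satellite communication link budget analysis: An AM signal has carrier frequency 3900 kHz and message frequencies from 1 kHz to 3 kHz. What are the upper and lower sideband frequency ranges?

Upper sideband (USB) = fc + [fm_low, fm_high] = 3900 + [1, 3] = [3901, 3903] kHz
Lower sideband (LSB) = fc - [fm_high, fm_low] = 3900 - [3, 1] = [3897, 3899] kHz
Total occupied spectrum: 3897 kHz to 3903 kHz (plus carrier at 3900 kHz)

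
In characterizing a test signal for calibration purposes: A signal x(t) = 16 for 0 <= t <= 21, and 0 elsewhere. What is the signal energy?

Energy = integral of |x(t)|^2 dt over the signal duration
= 16^2 * 21 = 256 * 21 = 5376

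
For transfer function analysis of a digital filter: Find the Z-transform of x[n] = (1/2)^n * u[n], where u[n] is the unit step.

The Z-transform of a^n * u[n] is z/(z-a) for |z| > |a|.
Here a = 1/2, so X(z) = z/(z - (1/2)) = 2z/(2z - 1)
ROC: |z| > 1/2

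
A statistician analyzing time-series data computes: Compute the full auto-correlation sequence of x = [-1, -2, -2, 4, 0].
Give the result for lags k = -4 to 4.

r_xx[k] = sum_m x[m]*x[m+k], indexed from 0, for k = -4 to 4:
  r_xx[-4] = x[4]*x[0] = 0
  r_xx[-3] = x[3]*x[0] + x[4]*x[1] = -4
  r_xx[-2] = x[2]*x[0] + x[3]*x[1] + x[4]*x[2] = -6
  r_xx[-1] = x[1]*x[0] + x[2]*x[1] + x[3]*x[2] + x[4]*x[3] = -2
  r_xx[0] = x[0]*x[0] + x[1]*x[1] + x[2]*x[2] + x[3]*x[3] + x[4]*x[4] = 25
  r_xx[1] = x[0]*x[1] + x[1]*x[2] + x[2]*x[3] + x[3]*x[4] = -2
  r_xx[2] = x[0]*x[2] + x[1]*x[3] + x[2]*x[4] = -6
  r_xx[3] = x[0]*x[3] + x[1]*x[4] = -4
  r_xx[4] = x[0]*x[4] = 0
r_xx = [0, -4, -6, -2, 25, -2, -6, -4, 0]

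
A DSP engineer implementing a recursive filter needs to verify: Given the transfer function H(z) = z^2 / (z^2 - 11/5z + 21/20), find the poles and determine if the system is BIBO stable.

Poles are roots of the denominator: z^2 - 11/5z + 21/20 = 0.
Quadratic formula: z = [-(-11/5) +/- sqrt((-11/5)^2 - 4*(21/20))] / 2
Discriminant = 121/25 - 21/5 = 16/25; sqrt = 4/5.
z = (11/5 +/- 4/5) / 2 => z = 3/2 or z = 7/10.
|p1| = 3/2, |p2| = 7/10.
For BIBO stability, all poles must lie inside the unit circle (|p| < 1).
System is UNSTABLE since at least one |p| >= 1.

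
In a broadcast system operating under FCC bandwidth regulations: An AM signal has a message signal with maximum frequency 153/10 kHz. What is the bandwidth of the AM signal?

In AM (double-sideband), the bandwidth is twice the message frequency.
BW = 2 * f_m = 2 * 153/10 kHz = 153/5 kHz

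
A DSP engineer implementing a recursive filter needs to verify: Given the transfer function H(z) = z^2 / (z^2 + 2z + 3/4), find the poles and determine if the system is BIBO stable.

Poles are roots of the denominator: z^2 + 2z + 3/4 = 0.
Quadratic formula: z = [-(2) +/- sqrt((2)^2 - 4*(3/4))] / 2
Discriminant = 4 - 3 = 1; sqrt = 1.
z = (-2 +/- 1) / 2 => z = -1/2 or z = -3/2.
|p1| = 3/2, |p2| = 1/2.
For BIBO stability, all poles must lie inside the unit circle (|p| < 1).
System is UNSTABLE since at least one |p| >= 1.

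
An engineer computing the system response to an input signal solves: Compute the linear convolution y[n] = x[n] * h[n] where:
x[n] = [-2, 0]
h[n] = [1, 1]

y[n] = sum_k x[k]*h[n-k]. Output length = len(x) + len(h) - 1 = 2 + 2 - 1 = 3.
y[0] = -2*1 = -2
y[1] = 0*1 + -2*1 = -2
y[2] = 0*1 = 0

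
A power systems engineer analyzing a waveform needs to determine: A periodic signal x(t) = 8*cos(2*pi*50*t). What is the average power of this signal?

Average power of A*cos(wt) is A^2/2.
P = 8^2 / 2 = 64/2 = 32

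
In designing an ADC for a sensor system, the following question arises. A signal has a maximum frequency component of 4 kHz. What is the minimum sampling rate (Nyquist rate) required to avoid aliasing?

By the Nyquist-Shannon sampling theorem,
the minimum sampling rate (Nyquist rate) must be at least 2 * f_max.
Nyquist rate = 2 * 4 kHz = 8 kHz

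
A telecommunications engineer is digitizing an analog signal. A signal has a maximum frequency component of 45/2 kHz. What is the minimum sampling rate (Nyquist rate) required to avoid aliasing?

By the Nyquist-Shannon sampling theorem,
the minimum sampling rate (Nyquist rate) must be at least 2 * f_max.
Nyquist rate = 2 * 45/2 kHz = 45 kHz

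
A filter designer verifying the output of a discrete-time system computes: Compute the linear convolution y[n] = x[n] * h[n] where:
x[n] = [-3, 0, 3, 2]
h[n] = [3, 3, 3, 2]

y[n] = sum_k x[k]*h[n-k]. Output length = len(x) + len(h) - 1 = 4 + 4 - 1 = 7.
y[0] = -3*3 = -9
y[1] = 0*3 + -3*3 = -9
y[2] = 3*3 + 0*3 + -3*3 = 0
y[3] = 2*3 + 3*3 + 0*3 + -3*2 = 9
y[4] = 2*3 + 3*3 + 0*2 = 15
y[5] = 2*3 + 3*2 = 12
y[6] = 2*2 = 4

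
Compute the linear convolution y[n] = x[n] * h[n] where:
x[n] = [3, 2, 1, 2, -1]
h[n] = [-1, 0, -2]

y[n] = sum_k x[k]*h[n-k]. Output length = len(x) + len(h) - 1 = 5 + 3 - 1 = 7.
y[0] = 3*-1 = -3
y[1] = 2*-1 + 3*0 = -2
y[2] = 1*-1 + 2*0 + 3*-2 = -7
y[3] = 2*-1 + 1*0 + 2*-2 = -6
y[4] = -1*-1 + 2*0 + 1*-2 = -1
y[5] = -1*0 + 2*-2 = -4
y[6] = -1*-2 = 2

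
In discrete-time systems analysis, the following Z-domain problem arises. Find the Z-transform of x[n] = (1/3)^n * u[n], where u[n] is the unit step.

The Z-transform of a^n * u[n] is z/(z-a) for |z| > |a|.
Here a = 1/3, so X(z) = z/(z - (1/3)) = 3z/(3z - 1)
ROC: |z| > 1/3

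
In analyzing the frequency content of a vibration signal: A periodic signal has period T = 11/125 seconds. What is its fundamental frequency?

The fundamental frequency is the reciprocal of the period.
f = 1/T = 1/(11/125) = 125/11 Hz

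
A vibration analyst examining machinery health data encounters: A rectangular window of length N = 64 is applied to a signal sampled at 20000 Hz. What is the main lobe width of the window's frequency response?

For a rectangular window of length N,
the main lobe width in frequency is 2*f_s/N.
= 2*20000/64 = 625 Hz
This determines the minimum frequency separation for resolving two sinusoids.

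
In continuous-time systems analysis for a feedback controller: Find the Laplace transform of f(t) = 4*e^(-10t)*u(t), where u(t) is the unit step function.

Standard Laplace transform pair:
e^(-at)*u(t) <-> 1/(s+a)
With a = 10: L{4*e^(-10t)*u(t)} = 4/(s+10), ROC: Re(s) > -10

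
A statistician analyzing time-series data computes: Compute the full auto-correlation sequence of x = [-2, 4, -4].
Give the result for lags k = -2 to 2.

r_xx[k] = sum_m x[m]*x[m+k], indexed from 0, for k = -2 to 2:
  r_xx[-2] = x[2]*x[0] = 8
  r_xx[-1] = x[1]*x[0] + x[2]*x[1] = -24
  r_xx[0] = x[0]*x[0] + x[1]*x[1] + x[2]*x[2] = 36
  r_xx[1] = x[0]*x[1] + x[1]*x[2] = -24
  r_xx[2] = x[0]*x[2] = 8
r_xx = [8, -24, 36, -24, 8]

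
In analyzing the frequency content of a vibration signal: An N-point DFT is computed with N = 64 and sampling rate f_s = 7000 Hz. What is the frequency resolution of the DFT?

DFT frequency resolution = f_s / N
= 7000 / 64 = 875/8 Hz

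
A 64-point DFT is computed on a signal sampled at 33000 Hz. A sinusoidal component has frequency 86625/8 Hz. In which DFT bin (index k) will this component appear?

DFT frequency resolution = f_s/N = 33000/64 = 4125/8 Hz
Bin index k = f_signal / resolution = 86625/8 / 4125/8 = 21
The signal frequency 86625/8 Hz falls in DFT bin k = 21.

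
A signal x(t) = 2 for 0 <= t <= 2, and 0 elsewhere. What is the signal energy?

Energy = integral of |x(t)|^2 dt over the signal duration
= 2^2 * 2 = 4 * 2 = 8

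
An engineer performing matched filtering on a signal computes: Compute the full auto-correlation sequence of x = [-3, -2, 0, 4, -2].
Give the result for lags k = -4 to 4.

r_xx[k] = sum_m x[m]*x[m+k], indexed from 0, for k = -4 to 4:
  r_xx[-4] = x[4]*x[0] = 6
  r_xx[-3] = x[3]*x[0] + x[4]*x[1] = -8
  r_xx[-2] = x[2]*x[0] + x[3]*x[1] + x[4]*x[2] = -8
  r_xx[-1] = x[1]*x[0] + x[2]*x[1] + x[3]*x[2] + x[4]*x[3] = -2
  r_xx[0] = x[0]*x[0] + x[1]*x[1] + x[2]*x[2] + x[3]*x[3] + x[4]*x[4] = 33
  r_xx[1] = x[0]*x[1] + x[1]*x[2] + x[2]*x[3] + x[3]*x[4] = -2
  r_xx[2] = x[0]*x[2] + x[1]*x[3] + x[2]*x[4] = -8
  r_xx[3] = x[0]*x[3] + x[1]*x[4] = -8
  r_xx[4] = x[0]*x[4] = 6
r_xx = [6, -8, -8, -2, 33, -2, -8, -8, 6]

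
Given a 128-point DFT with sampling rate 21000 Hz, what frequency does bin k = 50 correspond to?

The frequency of DFT bin k is: f_k = k * f_s / N
f_50 = 50 * 21000 / 128 = 65625/8 Hz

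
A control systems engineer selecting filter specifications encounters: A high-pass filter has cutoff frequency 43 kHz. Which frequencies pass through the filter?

A high-pass filter passes all frequencies above the cutoff frequency 43 kHz and attenuates lower frequencies.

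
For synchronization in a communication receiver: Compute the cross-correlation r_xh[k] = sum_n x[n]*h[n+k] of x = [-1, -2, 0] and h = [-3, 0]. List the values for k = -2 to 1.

Both sequences indexed from 0 and zero outside their support.
Lags with overlap: k = -2 to 1.
  r_xh[-2] = x[2]*h[0] = 0
  r_xh[-1] = x[1]*h[0] + x[2]*h[1] = 6
  r_xh[0] = x[0]*h[0] + x[1]*h[1] = 3
  r_xh[1] = x[0]*h[1] = 0
r_xh = [0, 6, 3, 0] (for k = -2, ..., 1)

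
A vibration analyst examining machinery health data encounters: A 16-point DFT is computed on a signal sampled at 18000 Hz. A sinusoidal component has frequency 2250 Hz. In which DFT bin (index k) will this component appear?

DFT frequency resolution = f_s/N = 18000/16 = 1125 Hz
Bin index k = f_signal / resolution = 2250 / 1125 = 2
The signal frequency 2250 Hz falls in DFT bin k = 2.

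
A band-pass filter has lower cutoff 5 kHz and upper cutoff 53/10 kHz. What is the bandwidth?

Bandwidth = f_high - f_low
= 53/10 kHz - 5 kHz = 3/10 kHz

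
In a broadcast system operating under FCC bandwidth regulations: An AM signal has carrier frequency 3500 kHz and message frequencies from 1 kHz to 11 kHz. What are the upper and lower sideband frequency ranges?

Upper sideband (USB) = fc + [fm_low, fm_high] = 3500 + [1, 11] = [3501, 3511] kHz
Lower sideband (LSB) = fc - [fm_high, fm_low] = 3500 - [11, 1] = [3489, 3499] kHz
Total occupied spectrum: 3489 kHz to 3511 kHz (plus carrier at 3500 kHz)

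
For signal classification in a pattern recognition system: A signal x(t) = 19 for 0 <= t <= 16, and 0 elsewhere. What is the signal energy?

Energy = integral of |x(t)|^2 dt over the signal duration
= 19^2 * 16 = 361 * 16 = 5776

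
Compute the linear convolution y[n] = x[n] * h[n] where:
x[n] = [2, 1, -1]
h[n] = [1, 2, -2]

y[n] = sum_k x[k]*h[n-k]. Output length = len(x) + len(h) - 1 = 3 + 3 - 1 = 5.
y[0] = 2*1 = 2
y[1] = 1*1 + 2*2 = 5
y[2] = -1*1 + 1*2 + 2*-2 = -3
y[3] = -1*2 + 1*-2 = -4
y[4] = -1*-2 = 2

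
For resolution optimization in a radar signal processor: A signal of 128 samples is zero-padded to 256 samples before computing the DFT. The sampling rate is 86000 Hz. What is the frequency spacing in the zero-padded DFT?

Original DFT: N = 128, resolution = f_s/N = 86000/128 = 5375/8 Hz
Zero-padded DFT: N = 256, resolution = f_s/N = 86000/256 = 5375/16 Hz
Zero-padding interpolates the spectrum (finer frequency grid)
but does NOT improve the true spectral resolution (ability to resolve close frequencies).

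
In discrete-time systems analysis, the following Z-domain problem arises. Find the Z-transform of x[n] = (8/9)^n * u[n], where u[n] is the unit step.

The Z-transform of a^n * u[n] is z/(z-a) for |z| > |a|.
Here a = 8/9, so X(z) = z/(z - (8/9)) = 9z/(9z - 8)
ROC: |z| > 8/9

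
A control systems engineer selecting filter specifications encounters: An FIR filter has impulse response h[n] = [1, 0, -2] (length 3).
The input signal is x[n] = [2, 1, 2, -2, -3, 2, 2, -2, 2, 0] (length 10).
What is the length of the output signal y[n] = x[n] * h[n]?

For linear convolution, the output length is:
len(y) = len(x) + len(h) - 1 = 10 + 3 - 1 = 12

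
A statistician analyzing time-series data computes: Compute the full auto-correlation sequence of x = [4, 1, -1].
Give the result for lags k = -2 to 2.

r_xx[k] = sum_m x[m]*x[m+k], indexed from 0, for k = -2 to 2:
  r_xx[-2] = x[2]*x[0] = -4
  r_xx[-1] = x[1]*x[0] + x[2]*x[1] = 3
  r_xx[0] = x[0]*x[0] + x[1]*x[1] + x[2]*x[2] = 18
  r_xx[1] = x[0]*x[1] + x[1]*x[2] = 3
  r_xx[2] = x[0]*x[2] = -4
r_xx = [-4, 3, 18, 3, -4]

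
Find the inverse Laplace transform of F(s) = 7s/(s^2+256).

Standard pair: s/(s^2+w^2) <-> cos(wt)*u(t)
With k=7, w=16: f(t) = 7*cos(16t)*u(t)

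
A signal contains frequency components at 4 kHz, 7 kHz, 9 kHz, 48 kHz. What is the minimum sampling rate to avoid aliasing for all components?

The highest frequency component is f_max = 48 kHz.
Nyquist rate = 2 * f_max = 2 * 48 kHz = 96 kHz.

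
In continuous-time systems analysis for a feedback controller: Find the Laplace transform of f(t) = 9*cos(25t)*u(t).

Standard pair: cos(wt)*u(t) <-> s/(s^2+w^2)
With w = 25: L{9*cos(25t)*u(t)} = 9s/(s^2+625)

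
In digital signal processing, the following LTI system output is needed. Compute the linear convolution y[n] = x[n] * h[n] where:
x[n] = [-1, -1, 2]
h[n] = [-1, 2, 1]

y[n] = sum_k x[k]*h[n-k]. Output length = len(x) + len(h) - 1 = 3 + 3 - 1 = 5.
y[0] = -1*-1 = 1
y[1] = -1*-1 + -1*2 = -1
y[2] = 2*-1 + -1*2 + -1*1 = -5
y[3] = 2*2 + -1*1 = 3
y[4] = 2*1 = 2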